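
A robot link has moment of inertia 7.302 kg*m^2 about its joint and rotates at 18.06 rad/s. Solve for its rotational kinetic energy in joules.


KE = (1/2)*I*omega^2 = 0.5*7.302*18.06^2 = 1190.8233

1190.8233 J


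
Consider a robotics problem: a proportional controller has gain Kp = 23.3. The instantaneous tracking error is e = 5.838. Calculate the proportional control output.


u_P = Kp * e = 23.3 * 5.838 = 136.0254

136.0254


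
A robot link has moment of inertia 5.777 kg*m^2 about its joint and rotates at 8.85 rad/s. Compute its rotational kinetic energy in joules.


KE = (1/2)*I*omega^2 = 0.5*5.777*8.85^2 = 226.2345

226.2345 J


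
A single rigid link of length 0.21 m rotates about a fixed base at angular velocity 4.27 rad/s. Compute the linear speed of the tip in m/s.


v = L*omega = 0.21 * 4.27 = 0.8967

0.8967 m/s


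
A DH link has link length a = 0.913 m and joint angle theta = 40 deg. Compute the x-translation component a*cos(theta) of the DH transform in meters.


a*cos(theta) = 0.913*cos(40 deg) = 0.6994

0.6994 m


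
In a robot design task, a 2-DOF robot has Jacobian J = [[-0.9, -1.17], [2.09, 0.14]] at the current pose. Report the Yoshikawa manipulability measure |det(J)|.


det(J) = -0.9*0.14 - (-1.17)*(2.09) = 2.3193
|det(J)| = 2.3193

2.3193


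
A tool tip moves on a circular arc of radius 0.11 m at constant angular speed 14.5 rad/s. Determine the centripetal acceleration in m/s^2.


a_c = omega^2 * r = 14.5^2 * 0.11 = 23.1275

23.1275 m/s^2


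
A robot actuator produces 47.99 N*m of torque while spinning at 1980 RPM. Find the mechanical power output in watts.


omega = 1980 * 2*pi/60 = 207.345115 rad/s
P = tau * omega = 47.99 * 207.345115 = 9950.4921

9950.4921 W


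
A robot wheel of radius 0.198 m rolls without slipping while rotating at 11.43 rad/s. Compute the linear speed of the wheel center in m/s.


v = omega * r = 11.43 * 0.198 = 2.2631

2.2631 m/s


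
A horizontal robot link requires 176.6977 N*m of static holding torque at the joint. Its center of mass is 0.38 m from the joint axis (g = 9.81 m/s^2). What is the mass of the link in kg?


m = tau / (g*L) = 176.6977 / (9.81 * 0.38) = 47.4000

47.4000 kg


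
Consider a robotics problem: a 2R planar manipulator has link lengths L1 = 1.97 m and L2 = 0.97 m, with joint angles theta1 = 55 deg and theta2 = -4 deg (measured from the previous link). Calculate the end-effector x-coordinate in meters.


x = L1*cos(th1) + L2*cos(th1+th2) = 1.97*cos(55 deg) + 0.97*cos(51 deg) = 1.7404

1.7404 m


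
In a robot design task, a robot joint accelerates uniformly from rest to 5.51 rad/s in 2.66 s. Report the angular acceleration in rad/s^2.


alpha = delta_omega / t = 5.51 / 2.66 = 2.0714

2.0714 rad/s^2


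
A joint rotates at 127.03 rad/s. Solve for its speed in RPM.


RPM = 127.03 * 60/(2*pi) = 1213.0471

1213.0471 RPM


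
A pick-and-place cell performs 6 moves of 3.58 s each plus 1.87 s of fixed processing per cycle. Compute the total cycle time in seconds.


T = 6*3.58 + 1.87 = 23.3500

23.3500 s


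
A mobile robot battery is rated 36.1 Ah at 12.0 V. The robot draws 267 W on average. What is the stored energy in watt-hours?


E = capacity * V = 36.1*12.0 = 433.2000

433.2000 Wh


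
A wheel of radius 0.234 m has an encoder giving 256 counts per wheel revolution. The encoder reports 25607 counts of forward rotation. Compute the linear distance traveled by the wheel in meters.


revs = 25607/256 = 100.027344
d = revs * 2*pi*r = 100.027344 * 2*pi*0.234 = 147.0667

147.0667 m


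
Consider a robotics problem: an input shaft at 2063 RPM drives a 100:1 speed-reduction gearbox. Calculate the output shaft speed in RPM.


omega_out = omega_in / N = 2063 / 100 = 20.6300

20.6300 RPM


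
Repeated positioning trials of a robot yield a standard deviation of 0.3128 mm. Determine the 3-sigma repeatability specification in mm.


repeatability = 3*sigma = 3*0.3128 = 0.9384

0.9384 mm


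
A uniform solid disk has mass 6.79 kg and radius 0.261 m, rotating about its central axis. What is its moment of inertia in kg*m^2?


I = (1/2)*m*R^2 = 0.5*6.79*0.261^2 = 0.2313

0.2313 kg*m^2


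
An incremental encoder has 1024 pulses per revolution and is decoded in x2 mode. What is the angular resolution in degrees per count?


resolution = 360 / (PPR * 2) = 360 / 2048 = 0.1758

0.1758 degrees


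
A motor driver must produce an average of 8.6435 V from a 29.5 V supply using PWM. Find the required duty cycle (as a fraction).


D = V_avg/V_supply = 8.6435/29.5 = 0.2930

0.2930


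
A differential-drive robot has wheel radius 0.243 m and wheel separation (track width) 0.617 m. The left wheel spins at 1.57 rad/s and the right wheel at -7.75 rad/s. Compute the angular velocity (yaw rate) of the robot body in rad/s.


omega = r*(wR - wL)/L = 0.243*(-7.75 - (1.57))/0.617 = -3.6706

-3.6706 rad/s


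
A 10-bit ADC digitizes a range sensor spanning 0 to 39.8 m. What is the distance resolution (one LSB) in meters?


res = range / 2^n = 39.8/2^10 = 39.8/1024 = 0.0389

0.0389 m


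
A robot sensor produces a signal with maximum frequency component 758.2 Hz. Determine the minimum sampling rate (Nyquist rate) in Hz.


f_s,min = 2*f_max = 2*758.2 = 1516.4000

1516.4000 Hz


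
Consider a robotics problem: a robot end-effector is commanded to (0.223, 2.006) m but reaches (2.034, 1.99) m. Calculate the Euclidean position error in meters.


dx = 2.034 - (0.223) = 1.8110, dy = 1.99 - (2.006) = -0.0160
err = sqrt(3.279721 + 0.000256) = 1.8111

1.8111 m


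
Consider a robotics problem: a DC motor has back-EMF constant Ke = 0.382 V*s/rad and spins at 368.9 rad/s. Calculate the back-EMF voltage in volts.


V_emf = Ke * omega = 0.382*368.9 = 140.9198

140.9198 V


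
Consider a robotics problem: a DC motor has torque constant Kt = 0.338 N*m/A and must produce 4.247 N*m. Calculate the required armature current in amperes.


I = tau / Kt = 4.247/0.338 = 12.5651

12.5651 A


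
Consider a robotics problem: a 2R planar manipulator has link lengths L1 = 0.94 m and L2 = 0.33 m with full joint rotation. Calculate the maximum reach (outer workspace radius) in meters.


r_max = L1 + L2 = 0.94 + 0.33 = 1.2700

1.2700 m


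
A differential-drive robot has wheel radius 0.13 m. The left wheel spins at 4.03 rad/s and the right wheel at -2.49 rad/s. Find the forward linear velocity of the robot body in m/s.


v = r*(wR + wL)/2 = 0.13*(-2.49 + 4.03)/2 = 0.1001

0.1001 m/s


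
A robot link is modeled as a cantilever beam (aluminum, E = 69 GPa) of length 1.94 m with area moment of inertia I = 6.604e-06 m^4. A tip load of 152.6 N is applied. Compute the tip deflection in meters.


delta = F*L^3/(3*E*I) = 152.6*1.94^3/(3*6.900e+10*6.604e-06)
      = 1114.1911984/1367028 = 8.1505e-04

8.1505e-04 m


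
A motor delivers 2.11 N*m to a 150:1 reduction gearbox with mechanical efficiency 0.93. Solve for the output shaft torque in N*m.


tau_out = tau_in * N * eta = 2.11 * 150 * 0.93 = 294.3450

294.3450 N*m


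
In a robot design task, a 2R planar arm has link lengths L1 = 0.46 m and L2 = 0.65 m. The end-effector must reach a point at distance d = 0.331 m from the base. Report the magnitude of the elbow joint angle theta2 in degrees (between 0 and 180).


cos(th2) = (d^2 - L1^2 - L2^2)/(2*L1*L2) = (0.331^2 - 0.46^2 - 0.65^2)/(2*0.46*0.65) = -0.87715552
th2 = acos(-0.87715552) = 151.3011 deg

151.3011 degrees


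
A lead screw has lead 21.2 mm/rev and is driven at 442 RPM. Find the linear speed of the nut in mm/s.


v = lead * (RPM/60) = 21.2*442/60 = 156.1733

156.1733 mm/s


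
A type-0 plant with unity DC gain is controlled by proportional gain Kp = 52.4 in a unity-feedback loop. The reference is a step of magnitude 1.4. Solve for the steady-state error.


e_ss = R/(1 + Kp) = 1.4/(1 + 52.4) = 1.4/53.4000 = 0.0262

0.0262


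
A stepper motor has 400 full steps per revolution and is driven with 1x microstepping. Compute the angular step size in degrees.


step = 360/(400*1) = 360/400 = 0.9000

0.9000 degrees


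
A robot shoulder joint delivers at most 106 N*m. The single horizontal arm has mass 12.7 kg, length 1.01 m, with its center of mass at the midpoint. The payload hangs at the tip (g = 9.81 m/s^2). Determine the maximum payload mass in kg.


tau_arm = m_arm*g*(L/2) = 12.7*9.81*1.01/2 = 62.9164 N*m
tau_payload = tau_max - tau_arm = 106 - 62.9164 = 43.0836
m_payload = tau_payload / (g*L) = 43.0836 / (9.81*1.01) = 4.3483

4.3483 kg


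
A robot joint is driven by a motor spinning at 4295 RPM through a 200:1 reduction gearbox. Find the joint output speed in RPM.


omega_joint = omega_motor / N = 4295 / 200 = 21.4750

21.4750 RPM


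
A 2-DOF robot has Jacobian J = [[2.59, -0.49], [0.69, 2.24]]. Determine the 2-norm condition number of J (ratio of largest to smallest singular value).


JJ^T eigenvalues: trace(JJ^T) = 12.4419, det(JJ^T) = det(J)^2 = 37.69591609
s_max^2 = (12.4419 + sqrt(4.01721125))/2 = 7.22309910
s_min^2 = (12.4419 - sqrt(4.01721125))/2 = 5.21880090
kappa = s_max/s_min = sqrt(7.22309910/5.21880090) = 1.1765

1.1765


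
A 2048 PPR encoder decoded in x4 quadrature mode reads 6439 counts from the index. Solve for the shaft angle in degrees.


angle = counts * 360 / (PPR*4) = 6439 * 360 / 8192 = 282.9639

282.9639 degrees


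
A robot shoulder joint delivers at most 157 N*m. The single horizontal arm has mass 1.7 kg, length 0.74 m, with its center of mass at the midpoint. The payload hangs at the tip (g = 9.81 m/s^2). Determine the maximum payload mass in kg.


tau_arm = m_arm*g*(L/2) = 1.7*9.81*0.74/2 = 6.1705 N*m
tau_payload = tau_max - tau_arm = 157 - 6.1705 = 150.8295
m_payload = tau_payload / (g*L) = 150.8295 / (9.81*0.74) = 20.7771

20.7771 kg


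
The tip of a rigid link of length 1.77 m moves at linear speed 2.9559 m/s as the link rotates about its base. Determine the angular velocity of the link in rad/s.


omega = v / L = 2.9559 / 1.77 = 1.6700

1.6700 rad/s


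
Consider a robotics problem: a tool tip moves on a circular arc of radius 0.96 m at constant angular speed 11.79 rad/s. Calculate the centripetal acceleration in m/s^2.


a_c = omega^2 * r = 11.79^2 * 0.96 = 133.4439

133.4439 m/s^2


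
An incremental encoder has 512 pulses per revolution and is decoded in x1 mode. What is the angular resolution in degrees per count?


resolution = 360 / (PPR * 1) = 360 / 512 = 0.7031

0.7031 degrees


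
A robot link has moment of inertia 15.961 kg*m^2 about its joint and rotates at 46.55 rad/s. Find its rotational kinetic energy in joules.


KE = (1/2)*I*omega^2 = 0.5*15.961*46.55^2 = 17292.9654

17292.9654 J


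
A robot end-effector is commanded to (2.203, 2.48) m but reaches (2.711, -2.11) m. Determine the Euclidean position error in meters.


dx = 2.711 - (2.203) = 0.5080, dy = -2.11 - (2.48) = -4.5900
err = sqrt(0.258064 + 21.068100) = 4.6180

4.6180 m


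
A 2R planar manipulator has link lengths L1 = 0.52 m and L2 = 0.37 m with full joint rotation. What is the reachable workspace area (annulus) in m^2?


r_max = L1 + L2 = 0.8900, r_min = |L1 - L2| = 0.1500
A = pi*(r_max^2 - r_min^2) = pi*(0.7921 - 0.0225) = 2.4178

2.4178 m^2


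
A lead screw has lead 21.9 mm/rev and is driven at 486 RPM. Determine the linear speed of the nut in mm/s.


v = lead * (RPM/60) = 21.9*486/60 = 177.3900

177.3900 mm/s


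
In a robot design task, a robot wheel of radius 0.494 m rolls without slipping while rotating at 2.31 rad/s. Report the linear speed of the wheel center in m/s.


v = omega * r = 2.31 * 0.494 = 1.1411

1.1411 m/s


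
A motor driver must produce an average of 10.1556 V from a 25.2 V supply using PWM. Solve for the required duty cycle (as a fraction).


D = V_avg/V_supply = 10.1556/25.2 = 0.4030

0.4030


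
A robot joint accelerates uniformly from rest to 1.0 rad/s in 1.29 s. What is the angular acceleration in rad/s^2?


alpha = delta_omega / t = 1.0 / 1.29 = 0.7752

0.7752 rad/s^2


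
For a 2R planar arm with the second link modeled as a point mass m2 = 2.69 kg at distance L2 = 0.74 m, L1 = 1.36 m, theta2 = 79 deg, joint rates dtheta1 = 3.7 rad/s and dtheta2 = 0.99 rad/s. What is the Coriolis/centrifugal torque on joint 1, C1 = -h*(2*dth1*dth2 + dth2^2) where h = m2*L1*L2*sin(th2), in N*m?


h = m2*L1*L2*sin(th2) = 2.69*1.36*0.74*sin(79 deg) = 2.657477
C1 = -h*(2*3.7*0.99 + 0.99^2) = -2.657477*8.3061 = -22.0733

-22.0733 N*m


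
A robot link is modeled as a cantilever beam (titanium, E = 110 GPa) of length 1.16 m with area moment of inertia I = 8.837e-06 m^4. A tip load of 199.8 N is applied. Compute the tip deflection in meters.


delta = F*L^3/(3*E*I) = 199.8*1.16^3/(3*1.100e+11*8.837e-06)
      = 311.8670208/2916210 = 1.0694e-04

1.0694e-04 m


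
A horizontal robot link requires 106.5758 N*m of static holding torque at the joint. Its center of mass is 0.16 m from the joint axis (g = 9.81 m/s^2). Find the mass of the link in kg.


m = tau / (g*L) = 106.5758 / (9.81 * 0.16) = 67.9000

67.9000 kg


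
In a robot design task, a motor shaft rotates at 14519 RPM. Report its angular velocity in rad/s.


omega = 14519 * 2*pi/60 = 1520.4261

1520.4261 rad/s


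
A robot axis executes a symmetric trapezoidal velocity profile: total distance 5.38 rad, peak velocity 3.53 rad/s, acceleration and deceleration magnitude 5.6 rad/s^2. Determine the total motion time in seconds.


t_acc = v/a = 3.53/5.6 = 0.630357 s
d_acc = v^2/(2a) = 1.112580 rad (each ramp)
d_cruise = 5.38 - 2*1.112580 = 3.154840 rad
t_cruise = 3.154840/3.53 = 0.893722 s
t_total = 2*0.630357 + 0.893722 = 2.1544

2.1544 s


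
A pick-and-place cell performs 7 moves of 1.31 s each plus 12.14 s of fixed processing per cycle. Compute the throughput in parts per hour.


T_cycle = 7*1.31 + 12.14 = 21.3100 s
rate = 3600/T = 168.9348

168.9348 parts/hour


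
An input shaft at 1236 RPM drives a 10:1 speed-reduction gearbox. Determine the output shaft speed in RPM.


omega_out = omega_in / N = 1236 / 10 = 123.6000

123.6000 RPM


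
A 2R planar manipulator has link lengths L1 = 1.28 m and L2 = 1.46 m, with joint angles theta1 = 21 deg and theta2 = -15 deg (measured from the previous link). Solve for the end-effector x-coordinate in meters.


x = L1*cos(th1) + L2*cos(th1+th2) = 1.28*cos(21 deg) + 1.46*cos(6 deg) = 2.6470

2.6470 m


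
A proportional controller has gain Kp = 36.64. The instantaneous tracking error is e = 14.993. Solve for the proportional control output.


u_P = Kp * e = 36.64 * 14.993 = 549.3435

549.3435


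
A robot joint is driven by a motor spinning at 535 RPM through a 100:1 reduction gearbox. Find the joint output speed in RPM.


omega_joint = omega_motor / N = 535 / 100 = 5.3500

5.3500 RPM


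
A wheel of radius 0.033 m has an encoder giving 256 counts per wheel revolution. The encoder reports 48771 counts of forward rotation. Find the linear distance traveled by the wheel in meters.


revs = 48771/256 = 190.511719
d = revs * 2*pi*r = 190.511719 * 2*pi*0.033 = 39.5017

39.5017 m


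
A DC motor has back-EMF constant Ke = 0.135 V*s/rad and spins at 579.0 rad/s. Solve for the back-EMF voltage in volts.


V_emf = Ke * omega = 0.135*579.0 = 78.1650

78.1650 V


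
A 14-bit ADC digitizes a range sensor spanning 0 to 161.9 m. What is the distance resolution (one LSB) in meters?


res = range / 2^n = 161.9/2^14 = 161.9/16384 = 0.0099

0.0099 m


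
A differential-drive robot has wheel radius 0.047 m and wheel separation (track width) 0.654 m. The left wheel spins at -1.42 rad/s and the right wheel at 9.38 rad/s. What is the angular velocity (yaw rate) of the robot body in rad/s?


omega = r*(wR - wL)/L = 0.047*(9.38 - (-1.42))/0.654 = 0.7761

0.7761 rad/s


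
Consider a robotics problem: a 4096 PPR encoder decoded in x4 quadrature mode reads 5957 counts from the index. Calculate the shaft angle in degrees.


angle = counts * 360 / (PPR*4) = 5957 * 360 / 16384 = 130.8911

130.8911 degrees


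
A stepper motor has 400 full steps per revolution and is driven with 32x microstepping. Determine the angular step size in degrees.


step = 360/(400*32) = 360/12800 = 0.0281

0.0281 degrees


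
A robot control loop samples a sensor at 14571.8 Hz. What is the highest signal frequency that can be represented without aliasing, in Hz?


f_max = f_s/2 = 14571.8/2 = 7285.9000

7285.9000 Hz


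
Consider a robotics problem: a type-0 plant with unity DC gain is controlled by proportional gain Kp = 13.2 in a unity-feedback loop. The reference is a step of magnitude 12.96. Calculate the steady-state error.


e_ss = R/(1 + Kp) = 12.96/(1 + 13.2) = 12.96/14.2000 = 0.9127

0.9127


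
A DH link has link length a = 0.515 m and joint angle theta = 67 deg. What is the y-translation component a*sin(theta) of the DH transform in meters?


a*sin(theta) = 0.515*sin(67 deg) = 0.4741

0.4741 m


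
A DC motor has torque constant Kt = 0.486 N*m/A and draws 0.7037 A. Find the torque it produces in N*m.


tau = Kt * I = 0.486*0.7037 = 0.3420

0.3420 N*m


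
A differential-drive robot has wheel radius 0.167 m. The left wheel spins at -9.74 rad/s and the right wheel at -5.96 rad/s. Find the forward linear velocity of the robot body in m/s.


v = r*(wR + wL)/2 = 0.167*(-5.96 + -9.74)/2 = -1.3110

-1.3110 m/s


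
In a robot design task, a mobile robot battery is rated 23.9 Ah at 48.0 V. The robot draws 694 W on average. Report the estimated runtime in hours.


E = 23.9*48.0 = 1147.2000 Wh
t = E/P = 1147.2000/694 = 1.6530

1.6530 hours


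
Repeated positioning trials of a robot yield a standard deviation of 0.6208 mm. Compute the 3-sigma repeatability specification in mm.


repeatability = 3*sigma = 3*0.6208 = 1.8624

1.8624 mm


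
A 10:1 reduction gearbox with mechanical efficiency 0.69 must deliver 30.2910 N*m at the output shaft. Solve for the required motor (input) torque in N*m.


tau_in = tau_out / (N * eta) = 30.2910 / (10 * 0.69) = 4.3900

4.3900 N*m


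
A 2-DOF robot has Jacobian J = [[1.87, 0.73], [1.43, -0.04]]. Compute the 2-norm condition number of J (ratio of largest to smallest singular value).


JJ^T eigenvalues: trace(JJ^T) = 6.0763, det(JJ^T) = det(J)^2 = 1.25148969
s_max^2 = (6.0763 + sqrt(31.91546293))/2 = 5.86283861
s_min^2 = (6.0763 - sqrt(31.91546293))/2 = 0.21346139
kappa = s_max/s_min = sqrt(5.86283861/0.21346139) = 5.2408

5.2408


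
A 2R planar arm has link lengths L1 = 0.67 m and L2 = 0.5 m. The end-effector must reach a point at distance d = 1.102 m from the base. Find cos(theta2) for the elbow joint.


cos(th2) = (d^2 - L1^2 - L2^2)/(2*L1*L2) = (1.102^2 - 0.67^2 - 0.5^2)/(2*0.67*0.5) = 0.7694

0.7694


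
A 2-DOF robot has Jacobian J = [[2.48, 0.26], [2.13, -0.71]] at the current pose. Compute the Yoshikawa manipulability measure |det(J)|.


det(J) = 2.48*-0.71 - (0.26)*(2.13) = -2.3146
|det(J)| = 2.3146

2.3146


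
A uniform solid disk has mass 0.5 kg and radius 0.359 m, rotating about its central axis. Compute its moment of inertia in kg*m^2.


I = (1/2)*m*R^2 = 0.5*0.5*0.359^2 = 0.0322

0.0322 kg*m^2


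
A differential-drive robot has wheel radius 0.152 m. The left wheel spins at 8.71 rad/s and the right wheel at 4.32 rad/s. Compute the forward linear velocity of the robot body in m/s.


v = r*(wR + wL)/2 = 0.152*(4.32 + 8.71)/2 = 0.9903

0.9903 m/s


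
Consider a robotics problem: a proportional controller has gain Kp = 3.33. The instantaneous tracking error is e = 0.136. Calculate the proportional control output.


u_P = Kp * e = 3.33 * 0.136 = 0.4529

0.4529


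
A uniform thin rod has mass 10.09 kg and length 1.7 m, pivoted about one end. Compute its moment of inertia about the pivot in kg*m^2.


I = (1/3)*m*L^2 = (1/3)*10.09*1.7^2 = 9.7200

9.7200 kg*m^2


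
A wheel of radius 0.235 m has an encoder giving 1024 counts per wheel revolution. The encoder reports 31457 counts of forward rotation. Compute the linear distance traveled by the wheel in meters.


revs = 31457/1024 = 30.719727
d = revs * 2*pi*r = 30.719727 * 2*pi*0.235 = 45.3592

45.3592 m


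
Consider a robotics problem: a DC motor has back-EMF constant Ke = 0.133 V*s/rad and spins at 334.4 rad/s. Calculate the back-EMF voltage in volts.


V_emf = Ke * omega = 0.133*334.4 = 44.4752

44.4752 V


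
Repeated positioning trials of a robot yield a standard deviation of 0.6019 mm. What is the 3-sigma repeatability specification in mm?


repeatability = 3*sigma = 3*0.6019 = 1.8057

1.8057 mm


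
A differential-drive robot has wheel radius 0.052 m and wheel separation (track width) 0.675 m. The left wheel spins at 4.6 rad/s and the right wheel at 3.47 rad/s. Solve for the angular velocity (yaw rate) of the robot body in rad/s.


omega = r*(wR - wL)/L = 0.052*(3.47 - (4.6))/0.675 = -0.0871

-0.0871 rad/s


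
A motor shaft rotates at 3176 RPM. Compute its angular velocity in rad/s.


omega = 3176 * 2*pi/60 = 332.5899

332.5899 rad/s


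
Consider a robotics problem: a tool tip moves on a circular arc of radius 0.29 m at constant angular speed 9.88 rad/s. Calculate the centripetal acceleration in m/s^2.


a_c = omega^2 * r = 9.88^2 * 0.29 = 28.3082

28.3082 m/s^2


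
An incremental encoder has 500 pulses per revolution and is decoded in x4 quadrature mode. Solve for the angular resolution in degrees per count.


resolution = 360 / (PPR * 4) = 360 / 2000 = 0.1800

0.1800 degrees


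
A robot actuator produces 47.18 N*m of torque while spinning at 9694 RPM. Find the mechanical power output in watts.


omega = 9694 * 2*pi/60 = 1015.153306 rad/s
P = tau * omega = 47.18 * 1015.153306 = 47894.9330

47894.9330 W


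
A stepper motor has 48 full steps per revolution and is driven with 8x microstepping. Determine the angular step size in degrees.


step = 360/(48*8) = 360/384 = 0.9375

0.9375 degrees


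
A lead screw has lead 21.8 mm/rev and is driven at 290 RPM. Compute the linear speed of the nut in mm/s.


v = lead * (RPM/60) = 21.8*290/60 = 105.3667

105.3667 mm/s


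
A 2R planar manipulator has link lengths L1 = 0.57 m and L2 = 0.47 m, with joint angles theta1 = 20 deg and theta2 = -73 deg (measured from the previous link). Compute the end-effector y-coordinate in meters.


y = L1*sin(th1) + L2*sin(th1+th2) = 0.57*sin(20 deg) + 0.47*sin(-53 deg) = -0.1804

-0.1804 m


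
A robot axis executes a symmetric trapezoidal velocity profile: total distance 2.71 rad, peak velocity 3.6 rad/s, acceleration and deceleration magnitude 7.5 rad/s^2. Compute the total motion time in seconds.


t_acc = v/a = 3.6/7.5 = 0.480000 s
d_acc = v^2/(2a) = 0.864000 rad (each ramp)
d_cruise = 2.71 - 2*0.864000 = 0.982000 rad
t_cruise = 0.982000/3.6 = 0.272778 s
t_total = 2*0.480000 + 0.272778 = 1.2328

1.2328 s


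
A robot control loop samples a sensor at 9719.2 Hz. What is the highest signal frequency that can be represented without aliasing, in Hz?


f_max = f_s/2 = 9719.2/2 = 4859.6000

4859.6000 Hz


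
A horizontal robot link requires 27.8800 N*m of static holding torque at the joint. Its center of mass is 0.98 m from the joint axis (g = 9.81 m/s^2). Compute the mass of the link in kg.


m = tau / (g*L) = 27.8800 / (9.81 * 0.98) = 2.9000

2.9000 kg


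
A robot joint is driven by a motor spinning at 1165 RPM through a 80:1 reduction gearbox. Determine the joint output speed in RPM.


omega_joint = omega_motor / N = 1165 / 80 = 14.5625

14.5625 RPM


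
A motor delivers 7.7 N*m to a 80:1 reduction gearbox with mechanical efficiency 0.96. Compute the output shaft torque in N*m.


tau_out = tau_in * N * eta = 7.7 * 80 * 0.96 = 591.3600

591.3600 N*m


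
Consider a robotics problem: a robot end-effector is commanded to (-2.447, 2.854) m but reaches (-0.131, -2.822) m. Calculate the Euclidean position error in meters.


dx = -0.131 - (-2.447) = 2.3160, dy = -2.822 - (2.854) = -5.6760
err = sqrt(5.363856 + 32.216976) = 6.1303

6.1303 m


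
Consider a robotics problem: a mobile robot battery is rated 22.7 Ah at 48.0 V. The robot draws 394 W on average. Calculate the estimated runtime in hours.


E = 22.7*48.0 = 1089.6000 Wh
t = E/P = 1089.6000/394 = 2.7655

2.7655 hours


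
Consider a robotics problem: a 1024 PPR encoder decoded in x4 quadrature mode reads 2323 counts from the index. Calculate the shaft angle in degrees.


angle = counts * 360 / (PPR*4) = 2323 * 360 / 4096 = 204.1699

204.1699 degrees


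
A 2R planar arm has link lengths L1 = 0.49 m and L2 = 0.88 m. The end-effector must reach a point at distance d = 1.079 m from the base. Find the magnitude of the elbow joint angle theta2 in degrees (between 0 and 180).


cos(th2) = (d^2 - L1^2 - L2^2)/(2*L1*L2) = (1.079^2 - 0.49^2 - 0.88^2)/(2*0.49*0.88) = 0.17363288
th2 = acos(0.17363288) = 80.0009 deg

80.0009 degrees


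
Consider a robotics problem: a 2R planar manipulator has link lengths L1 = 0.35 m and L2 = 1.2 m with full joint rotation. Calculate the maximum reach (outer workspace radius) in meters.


r_max = L1 + L2 = 0.35 + 1.2 = 1.5500

1.5500 m


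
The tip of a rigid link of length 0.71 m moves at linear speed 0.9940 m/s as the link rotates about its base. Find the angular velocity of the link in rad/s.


omega = v / L = 0.9940 / 0.71 = 1.4000

1.4000 rad/s


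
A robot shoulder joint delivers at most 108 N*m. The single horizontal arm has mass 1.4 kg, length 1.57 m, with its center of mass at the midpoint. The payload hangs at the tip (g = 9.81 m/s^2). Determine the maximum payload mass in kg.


tau_arm = m_arm*g*(L/2) = 1.4*9.81*1.57/2 = 10.7812 N*m
tau_payload = tau_max - tau_arm = 108 - 10.7812 = 97.2188
m_payload = tau_payload / (g*L) = 97.2188 / (9.81*1.57) = 6.3122

6.3122 kg


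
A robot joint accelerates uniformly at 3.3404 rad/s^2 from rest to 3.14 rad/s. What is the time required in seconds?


t = delta_omega / alpha = 3.14 / 3.3404 = 0.9400

0.9400 s


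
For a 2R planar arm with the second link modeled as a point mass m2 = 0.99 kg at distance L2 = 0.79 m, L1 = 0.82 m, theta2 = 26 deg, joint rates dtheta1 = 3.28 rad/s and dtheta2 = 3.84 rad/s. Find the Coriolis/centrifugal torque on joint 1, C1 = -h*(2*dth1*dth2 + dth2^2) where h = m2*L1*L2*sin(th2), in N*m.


h = m2*L1*L2*sin(th2) = 0.99*0.82*0.79*sin(26 deg) = 0.281137
C1 = -h*(2*3.28*3.84 + 3.84^2) = -0.281137*39.9360 = -11.2275

-11.2275 N*m


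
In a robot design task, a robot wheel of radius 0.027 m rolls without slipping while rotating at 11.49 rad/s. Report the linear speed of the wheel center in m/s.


v = omega * r = 11.49 * 0.027 = 0.3102

0.3102 m/s


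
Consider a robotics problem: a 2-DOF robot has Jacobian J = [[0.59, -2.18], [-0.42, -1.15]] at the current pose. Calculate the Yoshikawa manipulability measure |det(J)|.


det(J) = 0.59*-1.15 - (-2.18)*(-0.42) = -1.5941
|det(J)| = 1.5941

1.5941


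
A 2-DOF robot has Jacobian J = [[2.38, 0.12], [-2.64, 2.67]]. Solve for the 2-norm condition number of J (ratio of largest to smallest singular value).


JJ^T eigenvalues: trace(JJ^T) = 19.7773, det(JJ^T) = det(J)^2 = 44.50757796
s_max^2 = (19.7773 + sqrt(213.11128345))/2 = 17.18781576
s_min^2 = (19.7773 - sqrt(213.11128345))/2 = 2.58948424
kappa = s_max/s_min = sqrt(17.18781576/2.58948424) = 2.5763

2.5763


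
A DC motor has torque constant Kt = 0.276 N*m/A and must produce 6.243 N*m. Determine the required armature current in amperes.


I = tau / Kt = 6.243/0.276 = 22.6196

22.6196 A


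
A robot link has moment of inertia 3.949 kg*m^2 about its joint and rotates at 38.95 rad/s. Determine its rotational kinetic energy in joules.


KE = (1/2)*I*omega^2 = 0.5*3.949*38.95^2 = 2995.5189

2995.5189 J


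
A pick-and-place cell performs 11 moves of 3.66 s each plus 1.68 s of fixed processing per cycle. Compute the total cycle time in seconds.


T = 11*3.66 + 1.68 = 41.9400

41.9400 s


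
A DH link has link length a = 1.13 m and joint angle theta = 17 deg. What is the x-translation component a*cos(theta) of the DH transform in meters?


a*cos(theta) = 1.13*cos(17 deg) = 1.0806

1.0806 m


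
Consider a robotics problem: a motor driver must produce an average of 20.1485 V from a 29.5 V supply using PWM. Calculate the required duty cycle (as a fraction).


D = V_avg/V_supply = 20.1485/29.5 = 0.6830

0.6830


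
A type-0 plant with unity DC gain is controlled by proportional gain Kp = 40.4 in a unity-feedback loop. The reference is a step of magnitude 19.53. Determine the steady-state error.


e_ss = R/(1 + Kp) = 19.53/(1 + 40.4) = 19.53/41.4000 = 0.4717

0.4717


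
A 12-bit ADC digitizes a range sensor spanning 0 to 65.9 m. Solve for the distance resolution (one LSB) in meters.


res = range / 2^n = 65.9/2^12 = 65.9/4096 = 0.0161

0.0161 m


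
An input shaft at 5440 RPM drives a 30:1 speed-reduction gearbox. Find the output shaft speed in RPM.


omega_out = omega_in / N = 5440 / 30 = 181.3333

181.3333 RPM


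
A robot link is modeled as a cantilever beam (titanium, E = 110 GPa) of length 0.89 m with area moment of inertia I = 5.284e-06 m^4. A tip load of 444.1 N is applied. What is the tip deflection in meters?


delta = F*L^3/(3*E*I) = 444.1*0.89^3/(3*1.100e+11*5.284e-06)
      = 313.0767329/1743720 = 1.7955e-04

1.7955e-04 m


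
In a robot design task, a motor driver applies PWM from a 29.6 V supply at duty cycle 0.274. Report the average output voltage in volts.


V_avg = V_supply * D = 29.6*0.274 = 8.1104

8.1104 V


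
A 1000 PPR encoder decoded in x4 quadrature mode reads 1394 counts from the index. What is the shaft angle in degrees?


angle = counts * 360 / (PPR*4) = 1394 * 360 / 4000 = 125.4600

125.4600 degrees


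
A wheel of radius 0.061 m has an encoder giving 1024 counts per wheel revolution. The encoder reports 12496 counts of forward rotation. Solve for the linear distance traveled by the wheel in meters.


revs = 12496/1024 = 12.203125
d = revs * 2*pi*r = 12.203125 * 2*pi*0.061 = 4.6771

4.6771 m


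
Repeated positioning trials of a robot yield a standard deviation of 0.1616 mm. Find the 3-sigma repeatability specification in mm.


repeatability = 3*sigma = 3*0.1616 = 0.4848

0.4848 mm


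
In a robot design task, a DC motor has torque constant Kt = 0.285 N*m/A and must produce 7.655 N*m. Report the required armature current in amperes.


I = tau / Kt = 7.655/0.285 = 26.8596

26.8596 A


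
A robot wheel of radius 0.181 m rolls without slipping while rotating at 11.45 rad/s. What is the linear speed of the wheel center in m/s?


v = omega * r = 11.45 * 0.181 = 2.0724

2.0724 m/s


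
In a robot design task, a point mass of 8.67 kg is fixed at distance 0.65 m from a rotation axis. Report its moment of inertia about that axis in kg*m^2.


I = m*r^2 = 8.67*0.65^2 = 3.6631

3.6631 kg*m^2


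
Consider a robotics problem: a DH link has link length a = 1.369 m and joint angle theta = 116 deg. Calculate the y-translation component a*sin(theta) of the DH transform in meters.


a*sin(theta) = 1.369*sin(116 deg) = 1.2304

1.2304 m


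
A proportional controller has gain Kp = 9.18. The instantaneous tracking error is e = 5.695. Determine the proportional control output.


u_P = Kp * e = 9.18 * 5.695 = 52.2801

52.2801


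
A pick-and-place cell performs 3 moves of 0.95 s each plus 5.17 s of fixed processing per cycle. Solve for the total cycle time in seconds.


T = 3*0.95 + 5.17 = 8.0200

8.0200 s


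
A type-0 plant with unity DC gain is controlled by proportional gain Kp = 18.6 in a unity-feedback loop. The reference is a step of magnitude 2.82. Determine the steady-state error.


e_ss = R/(1 + Kp) = 2.82/(1 + 18.6) = 2.82/19.6000 = 0.1439

0.1439


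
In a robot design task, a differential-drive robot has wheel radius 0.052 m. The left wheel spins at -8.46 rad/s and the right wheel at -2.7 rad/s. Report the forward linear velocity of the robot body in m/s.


v = r*(wR + wL)/2 = 0.052*(-2.7 + -8.46)/2 = -0.2902

-0.2902 m/s


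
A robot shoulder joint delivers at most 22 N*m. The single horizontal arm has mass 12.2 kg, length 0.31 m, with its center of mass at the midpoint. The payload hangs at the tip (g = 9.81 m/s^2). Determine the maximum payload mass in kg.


tau_arm = m_arm*g*(L/2) = 12.2*9.81*0.31/2 = 18.5507 N*m
tau_payload = tau_max - tau_arm = 22 - 18.5507 = 3.4493
m_payload = tau_payload / (g*L) = 3.4493 / (9.81*0.31) = 1.1342

1.1342 kg


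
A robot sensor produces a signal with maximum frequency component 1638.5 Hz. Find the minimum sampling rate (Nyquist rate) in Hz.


f_s,min = 2*f_max = 2*1638.5 = 3277.0000

3277.0000 Hz


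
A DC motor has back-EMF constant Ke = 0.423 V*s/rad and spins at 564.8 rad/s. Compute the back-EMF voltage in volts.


V_emf = Ke * omega = 0.423*564.8 = 238.9104

238.9104 V


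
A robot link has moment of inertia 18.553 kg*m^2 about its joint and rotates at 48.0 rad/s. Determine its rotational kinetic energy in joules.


KE = (1/2)*I*omega^2 = 0.5*18.553*48.0^2 = 21373.0560

21373.0560 J


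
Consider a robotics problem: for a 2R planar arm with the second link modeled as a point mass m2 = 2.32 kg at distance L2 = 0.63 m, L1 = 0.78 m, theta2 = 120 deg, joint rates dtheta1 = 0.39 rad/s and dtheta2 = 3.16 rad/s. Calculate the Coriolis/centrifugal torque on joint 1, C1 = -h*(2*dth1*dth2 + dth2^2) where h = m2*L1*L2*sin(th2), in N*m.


h = m2*L1*L2*sin(th2) = 2.32*0.78*0.63*sin(120 deg) = 0.987311
C1 = -h*(2*0.39*3.16 + 3.16^2) = -0.987311*12.4504 = -12.2924

-12.2924 N*m


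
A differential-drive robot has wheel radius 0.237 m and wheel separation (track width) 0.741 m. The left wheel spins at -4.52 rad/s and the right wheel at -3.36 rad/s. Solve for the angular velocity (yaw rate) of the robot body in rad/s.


omega = r*(wR - wL)/L = 0.237*(-3.36 - (-4.52))/0.741 = 0.3710

0.3710 rad/s


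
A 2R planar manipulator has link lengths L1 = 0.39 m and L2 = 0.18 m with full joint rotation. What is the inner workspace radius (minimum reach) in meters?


r_min = |L1 - L2| = |0.39 - 0.18| = 0.2100

0.2100 m


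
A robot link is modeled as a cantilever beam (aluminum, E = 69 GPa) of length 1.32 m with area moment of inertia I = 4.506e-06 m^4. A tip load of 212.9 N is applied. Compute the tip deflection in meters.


delta = F*L^3/(3*E*I) = 212.9*1.32^3/(3*6.900e+10*4.506e-06)
      = 489.6631872/932742 = 5.2497e-04

5.2497e-04 m


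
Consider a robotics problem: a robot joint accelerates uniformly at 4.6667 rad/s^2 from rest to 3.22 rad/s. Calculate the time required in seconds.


t = delta_omega / alpha = 3.22 / 4.6667 = 0.6900

0.6900 s


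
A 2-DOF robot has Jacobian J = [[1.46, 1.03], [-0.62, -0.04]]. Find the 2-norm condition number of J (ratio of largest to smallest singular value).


JJ^T eigenvalues: trace(JJ^T) = 3.5785, det(JJ^T) = det(J)^2 = 0.33663204
s_max^2 = (3.5785 + sqrt(11.45913409))/2 = 3.48181714
s_min^2 = (3.5785 - sqrt(11.45913409))/2 = 0.09668286
kappa = s_max/s_min = sqrt(3.48181714/0.09668286) = 6.0011

6.0011


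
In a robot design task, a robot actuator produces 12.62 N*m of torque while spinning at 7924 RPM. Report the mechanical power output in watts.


omega = 7924 * 2*pi/60 = 829.799340 rad/s
P = tau * omega = 12.62 * 829.799340 = 10472.0677

10472.0677 W


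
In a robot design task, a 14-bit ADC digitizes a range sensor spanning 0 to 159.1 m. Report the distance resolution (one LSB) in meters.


res = range / 2^n = 159.1/2^14 = 159.1/16384 = 0.0097

0.0097 m


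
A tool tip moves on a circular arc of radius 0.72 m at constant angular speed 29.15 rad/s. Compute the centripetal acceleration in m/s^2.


a_c = omega^2 * r = 29.15^2 * 0.72 = 611.8002

611.8002 m/s^2


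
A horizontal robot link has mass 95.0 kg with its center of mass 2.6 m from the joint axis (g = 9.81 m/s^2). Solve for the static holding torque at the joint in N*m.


tau = m*g*L = 95.0 * 9.81 * 2.6 = 2423.0700

2423.0700 N*m


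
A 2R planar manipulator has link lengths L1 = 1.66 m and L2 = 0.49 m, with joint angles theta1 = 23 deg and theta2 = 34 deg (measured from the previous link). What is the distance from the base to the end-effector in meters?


x = L1*cos(th1) + L2*cos(th1+th2) = 1.794911
y = L1*sin(th1) + L2*sin(th1+th2) = 1.059562
d = sqrt(x^2 + y^2) = sqrt(3.221705 + 1.122672) = 2.0843

2.0843 m


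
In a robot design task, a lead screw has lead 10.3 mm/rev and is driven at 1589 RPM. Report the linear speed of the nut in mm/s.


v = lead * (RPM/60) = 10.3*1589/60 = 272.7783

272.7783 mm/s


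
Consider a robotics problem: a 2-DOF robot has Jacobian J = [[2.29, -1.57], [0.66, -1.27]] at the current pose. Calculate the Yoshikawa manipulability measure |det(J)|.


det(J) = 2.29*-1.27 - (-1.57)*(0.66) = -1.8721
|det(J)| = 1.8721

1.8721


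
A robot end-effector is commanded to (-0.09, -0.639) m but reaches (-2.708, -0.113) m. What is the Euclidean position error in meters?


dx = -2.708 - (-0.09) = -2.6180, dy = -0.113 - (-0.639) = 0.5260
err = sqrt(6.853924 + 0.276676) = 2.6703

2.6703 m


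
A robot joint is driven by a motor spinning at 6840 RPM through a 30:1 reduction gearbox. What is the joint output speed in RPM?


omega_joint = omega_motor / N = 6840 / 30 = 228.0000

228.0000 RPM


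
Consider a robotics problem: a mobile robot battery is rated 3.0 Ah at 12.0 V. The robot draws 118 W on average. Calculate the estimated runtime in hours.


E = 3.0*12.0 = 36.0000 Wh
t = E/P = 36.0000/118 = 0.3051

0.3051 hours


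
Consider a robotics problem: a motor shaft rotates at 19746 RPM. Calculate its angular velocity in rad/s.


omega = 19746 * 2*pi/60 = 2067.7963

2067.7963 rad/s


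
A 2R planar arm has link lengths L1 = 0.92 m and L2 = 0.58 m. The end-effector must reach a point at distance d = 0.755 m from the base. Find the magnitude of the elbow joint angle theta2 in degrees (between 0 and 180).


cos(th2) = (d^2 - L1^2 - L2^2)/(2*L1*L2) = (0.755^2 - 0.92^2 - 0.58^2)/(2*0.92*0.58) = -0.57418947
th2 = acos(-0.57418947) = 125.0429 deg

125.0429 degrees


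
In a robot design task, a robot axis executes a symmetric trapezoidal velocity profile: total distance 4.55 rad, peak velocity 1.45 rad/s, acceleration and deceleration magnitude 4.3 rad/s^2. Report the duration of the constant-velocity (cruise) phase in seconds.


t_acc = v/a = 0.337209 s, d_acc = v^2/(2a) = 0.244477 rad each
d_cruise = 4.55 - 2*0.244477 = 4.061046 rad
t_cruise = d_cruise/v = 4.061046/1.45 = 2.8007

2.8007 s


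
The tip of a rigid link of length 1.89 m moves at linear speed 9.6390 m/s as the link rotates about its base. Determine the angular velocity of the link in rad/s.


omega = v / L = 9.6390 / 1.89 = 5.1000

5.1000 rad/s


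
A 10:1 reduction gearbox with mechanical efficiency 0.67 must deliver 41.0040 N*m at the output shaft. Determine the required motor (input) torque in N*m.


tau_in = tau_out / (N * eta) = 41.0040 / (10 * 0.67) = 6.1200

6.1200 N*m


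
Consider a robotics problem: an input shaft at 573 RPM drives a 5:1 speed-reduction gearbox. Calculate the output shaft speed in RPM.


omega_out = omega_in / N = 573 / 5 = 114.6000

114.6000 RPM


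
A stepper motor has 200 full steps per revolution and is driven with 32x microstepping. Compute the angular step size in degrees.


step = 360/(200*32) = 360/6400 = 0.0563

0.0563 degrees


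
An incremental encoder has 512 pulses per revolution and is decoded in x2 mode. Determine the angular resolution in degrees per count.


resolution = 360 / (PPR * 2) = 360 / 1024 = 0.3516

0.3516 degrees
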